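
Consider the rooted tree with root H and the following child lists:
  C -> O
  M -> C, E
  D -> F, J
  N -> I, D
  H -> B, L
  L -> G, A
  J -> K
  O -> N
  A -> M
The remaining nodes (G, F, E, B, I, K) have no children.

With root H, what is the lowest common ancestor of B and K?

H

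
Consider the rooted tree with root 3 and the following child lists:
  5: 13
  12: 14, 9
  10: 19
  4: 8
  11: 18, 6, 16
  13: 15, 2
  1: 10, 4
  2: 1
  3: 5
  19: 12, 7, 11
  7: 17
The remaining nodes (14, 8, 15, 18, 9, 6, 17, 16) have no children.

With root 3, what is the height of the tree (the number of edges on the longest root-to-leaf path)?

8

A deepest node is 6, reached by 3 – 5 – 13 – 2 – 1 – 10 – 19 – 11 – 6.
That path has 8 edges, so the height is 8.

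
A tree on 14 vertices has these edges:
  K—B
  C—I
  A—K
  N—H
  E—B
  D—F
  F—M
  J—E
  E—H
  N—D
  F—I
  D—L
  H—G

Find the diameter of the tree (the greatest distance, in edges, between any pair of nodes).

BFS from C reaches A last, at distance 9; BFS from A confirms no node is farther.
Path: C-I-F-D-N-H-E-B-K-A.

9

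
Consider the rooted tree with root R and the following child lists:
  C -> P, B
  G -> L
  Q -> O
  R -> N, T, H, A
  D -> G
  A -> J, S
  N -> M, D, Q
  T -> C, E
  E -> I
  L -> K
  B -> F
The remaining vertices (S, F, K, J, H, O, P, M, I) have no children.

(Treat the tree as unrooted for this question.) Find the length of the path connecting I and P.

4

Walking from I: I - E - T - C - P. Length 4.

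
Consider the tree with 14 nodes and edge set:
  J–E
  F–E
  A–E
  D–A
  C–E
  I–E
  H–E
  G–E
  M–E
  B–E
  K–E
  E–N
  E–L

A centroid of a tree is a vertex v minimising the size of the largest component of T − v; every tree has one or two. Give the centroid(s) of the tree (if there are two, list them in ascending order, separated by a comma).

E

Removing E splits the tree into components of sizes 2, 1, 1, 1, 1, 1, 1, 1, 1, 1, 1, 1; the largest is 2 ≤ ⌊14/2⌋ = 7.
No neighbour of E does as well, so E is the unique centroid.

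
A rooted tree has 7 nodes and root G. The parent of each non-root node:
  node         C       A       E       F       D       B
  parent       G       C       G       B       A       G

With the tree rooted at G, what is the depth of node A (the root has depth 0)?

2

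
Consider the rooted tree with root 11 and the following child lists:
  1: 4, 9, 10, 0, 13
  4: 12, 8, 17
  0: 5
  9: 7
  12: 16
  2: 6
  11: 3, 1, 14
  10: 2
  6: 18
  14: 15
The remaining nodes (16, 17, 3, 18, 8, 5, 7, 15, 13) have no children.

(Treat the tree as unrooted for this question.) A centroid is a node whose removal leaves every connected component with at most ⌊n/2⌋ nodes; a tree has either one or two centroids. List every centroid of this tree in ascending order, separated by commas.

If 1 is removed the pieces have sizes 5, 4, 4, 2, 2, 1, all ≤ ⌊19/2⌋ = 9.
Every other node leaves some component of size > 9, so the centroid is unique.

1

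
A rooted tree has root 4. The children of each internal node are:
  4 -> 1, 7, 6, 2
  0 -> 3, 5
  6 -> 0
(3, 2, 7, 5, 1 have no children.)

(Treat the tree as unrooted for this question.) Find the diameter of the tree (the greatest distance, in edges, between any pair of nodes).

4

Starting from 5, a farthest node is 7 at distance 4.
One longest path: 5–0–6–4–7.
So the diameter is 4.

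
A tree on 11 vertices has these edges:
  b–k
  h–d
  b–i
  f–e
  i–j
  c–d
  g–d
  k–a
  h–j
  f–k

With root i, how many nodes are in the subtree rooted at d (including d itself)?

3

d's subtree: {d, g, c}, size 3.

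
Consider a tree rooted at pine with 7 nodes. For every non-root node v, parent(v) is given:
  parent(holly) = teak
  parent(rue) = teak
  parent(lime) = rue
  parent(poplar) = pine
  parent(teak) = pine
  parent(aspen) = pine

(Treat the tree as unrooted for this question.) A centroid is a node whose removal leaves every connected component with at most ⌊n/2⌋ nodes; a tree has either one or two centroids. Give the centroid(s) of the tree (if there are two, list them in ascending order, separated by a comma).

Removing teak splits the tree into components of sizes 3, 2, 1; the largest is 3 ≤ ⌊7/2⌋ = 3.
Every other node leaves some component of size > 3, so the centroid is unique.

teak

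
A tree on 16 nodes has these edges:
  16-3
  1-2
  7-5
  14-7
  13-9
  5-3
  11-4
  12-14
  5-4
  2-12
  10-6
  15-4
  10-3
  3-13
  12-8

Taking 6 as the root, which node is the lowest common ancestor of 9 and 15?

3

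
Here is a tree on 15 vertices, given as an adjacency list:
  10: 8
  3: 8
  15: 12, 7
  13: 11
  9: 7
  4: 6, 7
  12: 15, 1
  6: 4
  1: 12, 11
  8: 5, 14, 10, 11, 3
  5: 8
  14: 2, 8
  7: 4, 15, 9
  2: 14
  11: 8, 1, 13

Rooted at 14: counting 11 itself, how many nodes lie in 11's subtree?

The subtree rooted at 11 contains: 11, 1, 13, 12, 15, 7, 4, 9, 6 — 9 nodes.

9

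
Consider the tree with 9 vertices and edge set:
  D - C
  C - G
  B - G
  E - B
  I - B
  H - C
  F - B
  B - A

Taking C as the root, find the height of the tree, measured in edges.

3

The longest root-to-leaf path is C-G-B-A (3 edges).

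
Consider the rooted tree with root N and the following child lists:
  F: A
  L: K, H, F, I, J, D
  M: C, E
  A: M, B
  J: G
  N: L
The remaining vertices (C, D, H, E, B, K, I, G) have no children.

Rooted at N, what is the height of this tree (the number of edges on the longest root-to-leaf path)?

A deepest node is C, reached by N – L – F – A – M – C.
That path has 5 edges, so the height is 5.

5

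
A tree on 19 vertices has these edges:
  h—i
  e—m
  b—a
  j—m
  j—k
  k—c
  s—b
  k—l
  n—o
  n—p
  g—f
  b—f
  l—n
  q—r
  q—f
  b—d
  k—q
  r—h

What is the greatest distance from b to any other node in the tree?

6

The node farthest from b is e (o, p also at distance 6), via b–f–q–k–j–m–e — 6 edges.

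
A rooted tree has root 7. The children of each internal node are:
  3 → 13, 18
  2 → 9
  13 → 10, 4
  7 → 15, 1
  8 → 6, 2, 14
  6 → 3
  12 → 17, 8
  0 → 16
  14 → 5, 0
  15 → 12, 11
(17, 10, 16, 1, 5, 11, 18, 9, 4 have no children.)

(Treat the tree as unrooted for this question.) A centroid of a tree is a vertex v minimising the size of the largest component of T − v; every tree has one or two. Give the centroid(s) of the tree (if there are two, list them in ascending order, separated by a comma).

8

Removing 8 splits the tree into components of sizes 6, 6, 4, 2; the largest is 6 ≤ ⌊19/2⌋ = 9.
No neighbour of 8 does as well, so 8 is the unique centroid.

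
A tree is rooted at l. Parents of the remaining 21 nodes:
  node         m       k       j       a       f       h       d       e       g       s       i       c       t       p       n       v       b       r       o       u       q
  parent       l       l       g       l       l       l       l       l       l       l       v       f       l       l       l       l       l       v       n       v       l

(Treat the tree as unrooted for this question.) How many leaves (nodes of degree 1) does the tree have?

The leaves are a, b, c, d, e, h, i, j, k, m, o, p, q, r, s, t, u.
That is 17 leaves.

17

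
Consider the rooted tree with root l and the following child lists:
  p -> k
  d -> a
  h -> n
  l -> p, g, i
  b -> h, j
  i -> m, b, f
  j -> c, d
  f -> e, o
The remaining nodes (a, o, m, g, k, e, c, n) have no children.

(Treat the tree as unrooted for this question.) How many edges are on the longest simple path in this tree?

7

Starting from k, a farthest node is a at distance 7.
One longest path: k – p – l – i – b – j – d – a.
So the diameter is 7.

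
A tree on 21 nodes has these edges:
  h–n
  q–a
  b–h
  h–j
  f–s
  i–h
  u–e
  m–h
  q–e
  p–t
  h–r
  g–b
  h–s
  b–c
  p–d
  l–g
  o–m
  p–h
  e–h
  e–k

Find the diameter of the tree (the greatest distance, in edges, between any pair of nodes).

6

Starting from l, a farthest node is a at distance 6.
One longest path: l–g–b–h–e–q–a.
So the diameter is 6.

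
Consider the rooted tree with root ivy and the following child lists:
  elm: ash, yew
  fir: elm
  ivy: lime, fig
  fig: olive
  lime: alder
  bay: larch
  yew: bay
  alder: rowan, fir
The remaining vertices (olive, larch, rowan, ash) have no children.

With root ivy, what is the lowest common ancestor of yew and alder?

Path yew→root: yew elm fir alder lime ivy; path alder→root: alder lime ivy.
First common node: alder.

alder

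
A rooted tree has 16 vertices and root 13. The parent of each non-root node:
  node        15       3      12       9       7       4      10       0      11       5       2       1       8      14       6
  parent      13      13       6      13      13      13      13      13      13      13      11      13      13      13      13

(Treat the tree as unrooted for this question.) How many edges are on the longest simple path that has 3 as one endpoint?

Distances from 3 peak at 3, attained at 12 (2 also at distance 3).
3 – 13 – 6 – 12

3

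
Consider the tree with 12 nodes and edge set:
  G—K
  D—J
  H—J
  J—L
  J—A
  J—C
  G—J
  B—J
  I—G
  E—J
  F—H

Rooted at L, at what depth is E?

Climbing from E to the root: E – J – L. That's 2 steps.

2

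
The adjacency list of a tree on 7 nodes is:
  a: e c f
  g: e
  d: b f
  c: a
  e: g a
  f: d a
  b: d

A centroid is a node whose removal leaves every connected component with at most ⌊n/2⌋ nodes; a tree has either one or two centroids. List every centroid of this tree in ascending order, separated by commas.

Delete a: the remaining components have sizes 3, 2, 1. Max 3 ≤ 3, so a is a centroid.
Every other node leaves some component of size > 3, so the centroid is unique.

a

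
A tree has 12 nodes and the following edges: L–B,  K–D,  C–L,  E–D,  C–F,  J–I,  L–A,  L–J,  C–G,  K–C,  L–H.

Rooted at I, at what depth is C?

Climbing from C to the root: C – L – J – I. That's 3 steps.

3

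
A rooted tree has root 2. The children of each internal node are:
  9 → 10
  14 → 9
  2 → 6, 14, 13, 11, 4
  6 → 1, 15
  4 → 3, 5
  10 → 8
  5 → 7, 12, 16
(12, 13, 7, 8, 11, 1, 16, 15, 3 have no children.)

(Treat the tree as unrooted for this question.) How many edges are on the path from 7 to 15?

5

7–5–4–2–6–15: 5 edges.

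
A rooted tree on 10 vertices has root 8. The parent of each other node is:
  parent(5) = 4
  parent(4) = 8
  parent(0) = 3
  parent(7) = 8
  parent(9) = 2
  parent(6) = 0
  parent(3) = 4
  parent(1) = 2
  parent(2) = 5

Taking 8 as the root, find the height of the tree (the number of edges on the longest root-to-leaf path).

The longest root-to-leaf path is 8–4–5–2–1 (4 edges).

4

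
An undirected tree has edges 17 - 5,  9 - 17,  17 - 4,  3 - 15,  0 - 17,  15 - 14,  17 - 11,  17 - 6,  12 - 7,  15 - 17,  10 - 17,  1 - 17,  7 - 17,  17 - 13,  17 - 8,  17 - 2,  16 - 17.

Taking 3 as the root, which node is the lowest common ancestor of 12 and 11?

Ancestors of 12 (toward the root): 12, 7, 17, 15, 3.
Ancestors of 11: 11, 17, 15, 3.
The deepest node appearing in both lists is 17.

17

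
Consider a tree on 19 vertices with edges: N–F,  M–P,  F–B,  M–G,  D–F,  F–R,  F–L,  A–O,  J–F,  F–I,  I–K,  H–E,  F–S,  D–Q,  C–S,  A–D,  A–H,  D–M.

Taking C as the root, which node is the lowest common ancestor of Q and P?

Ancestors of Q (toward the root): Q, D, F, S, C.
Ancestors of P: P, M, D, F, S, C.
The deepest node appearing in both lists is D.

D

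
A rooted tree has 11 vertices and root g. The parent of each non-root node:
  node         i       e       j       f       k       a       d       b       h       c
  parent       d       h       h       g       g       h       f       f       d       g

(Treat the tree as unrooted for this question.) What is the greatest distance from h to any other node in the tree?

A farthest node from h is k (c also at distance 4).
The path h – d – f – g – k has 4 edges.

4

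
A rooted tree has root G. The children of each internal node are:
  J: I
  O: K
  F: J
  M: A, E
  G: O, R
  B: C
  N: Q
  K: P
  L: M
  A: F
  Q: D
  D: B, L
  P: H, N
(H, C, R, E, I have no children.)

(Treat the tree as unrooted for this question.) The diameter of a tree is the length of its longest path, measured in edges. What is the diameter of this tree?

13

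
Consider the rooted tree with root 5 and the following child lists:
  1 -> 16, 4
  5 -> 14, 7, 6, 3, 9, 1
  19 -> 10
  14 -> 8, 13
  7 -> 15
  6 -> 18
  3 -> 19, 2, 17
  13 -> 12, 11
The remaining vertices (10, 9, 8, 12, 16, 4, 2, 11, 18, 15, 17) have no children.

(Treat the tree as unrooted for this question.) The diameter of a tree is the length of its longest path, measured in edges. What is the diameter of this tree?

6

Starting from 12, a farthest node is 10 at distance 6.
One longest path: 12–13–14–5–3–19–10.
So the diameter is 6.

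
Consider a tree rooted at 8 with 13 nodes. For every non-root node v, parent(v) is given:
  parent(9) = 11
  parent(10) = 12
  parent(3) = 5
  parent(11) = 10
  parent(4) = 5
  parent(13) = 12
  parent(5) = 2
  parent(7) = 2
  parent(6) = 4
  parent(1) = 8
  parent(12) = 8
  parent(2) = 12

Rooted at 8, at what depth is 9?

4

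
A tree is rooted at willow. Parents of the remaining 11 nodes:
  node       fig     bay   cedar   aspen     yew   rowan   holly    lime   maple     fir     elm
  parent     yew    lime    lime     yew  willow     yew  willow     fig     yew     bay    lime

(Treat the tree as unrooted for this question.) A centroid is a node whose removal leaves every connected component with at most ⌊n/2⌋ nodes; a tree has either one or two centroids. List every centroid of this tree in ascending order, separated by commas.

fig, yew

Removing yew splits the tree into components of sizes 6, 2, 1, 1, 1; the largest is 6 ≤ ⌊12/2⌋ = 6.
Its neighbour fig also leaves a largest component of size 6, so both are centroids.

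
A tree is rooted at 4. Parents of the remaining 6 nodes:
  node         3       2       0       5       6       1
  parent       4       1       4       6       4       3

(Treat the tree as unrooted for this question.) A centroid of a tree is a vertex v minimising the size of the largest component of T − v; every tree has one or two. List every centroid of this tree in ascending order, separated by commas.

4

If 4 is removed the pieces have sizes 3, 2, 1, all ≤ ⌊7/2⌋ = 3.
Every other node leaves some component of size > 3, so the centroid is unique.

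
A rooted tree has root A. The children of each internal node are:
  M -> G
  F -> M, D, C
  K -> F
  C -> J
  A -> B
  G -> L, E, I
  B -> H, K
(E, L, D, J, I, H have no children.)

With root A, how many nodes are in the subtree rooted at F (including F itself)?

F's subtree: {F, D, M, C, G, J, E, L, I}, size 9.

9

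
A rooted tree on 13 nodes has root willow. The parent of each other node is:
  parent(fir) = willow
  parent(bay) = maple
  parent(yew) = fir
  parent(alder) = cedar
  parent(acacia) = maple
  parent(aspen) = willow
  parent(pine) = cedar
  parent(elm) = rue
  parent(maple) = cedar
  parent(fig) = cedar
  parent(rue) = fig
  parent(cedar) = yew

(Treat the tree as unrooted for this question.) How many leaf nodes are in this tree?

The leaves are acacia, alder, aspen, bay, elm, pine.
That is 6 leaves.

6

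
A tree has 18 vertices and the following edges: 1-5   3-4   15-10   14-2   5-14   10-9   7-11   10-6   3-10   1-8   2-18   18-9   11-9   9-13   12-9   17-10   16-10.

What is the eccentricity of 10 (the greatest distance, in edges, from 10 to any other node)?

Distances from 10 peak at 7, attained at 8.
10-9-18-2-14-5-1-8

7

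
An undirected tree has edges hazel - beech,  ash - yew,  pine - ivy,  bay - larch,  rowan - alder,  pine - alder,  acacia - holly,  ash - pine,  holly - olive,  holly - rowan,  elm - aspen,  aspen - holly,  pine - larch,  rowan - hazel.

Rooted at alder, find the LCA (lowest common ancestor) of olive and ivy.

Ancestors of olive (toward the root): olive, holly, rowan, alder.
Ancestors of ivy: ivy, pine, alder.
The deepest node appearing in both lists is alder.

alder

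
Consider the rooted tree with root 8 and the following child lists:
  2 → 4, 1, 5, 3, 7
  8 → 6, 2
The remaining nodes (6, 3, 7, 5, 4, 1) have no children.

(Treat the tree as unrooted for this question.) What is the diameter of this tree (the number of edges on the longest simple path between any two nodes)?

3

A longest path is 5–2–8–6, with 3 edges.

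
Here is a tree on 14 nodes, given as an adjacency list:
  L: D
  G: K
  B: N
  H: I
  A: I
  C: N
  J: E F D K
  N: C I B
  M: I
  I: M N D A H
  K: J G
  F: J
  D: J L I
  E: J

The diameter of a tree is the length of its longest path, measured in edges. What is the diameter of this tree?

6

BFS from G reaches B last, at distance 6; BFS from B confirms no node is farther.
Path: G - K - J - D - I - N - B.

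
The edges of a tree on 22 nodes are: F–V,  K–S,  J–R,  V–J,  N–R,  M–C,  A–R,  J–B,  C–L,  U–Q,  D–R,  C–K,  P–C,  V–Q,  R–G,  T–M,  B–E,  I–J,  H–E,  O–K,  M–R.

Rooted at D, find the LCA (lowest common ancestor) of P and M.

Path P→root: P C M R D; path M→root: M R D.
First common node: M.

M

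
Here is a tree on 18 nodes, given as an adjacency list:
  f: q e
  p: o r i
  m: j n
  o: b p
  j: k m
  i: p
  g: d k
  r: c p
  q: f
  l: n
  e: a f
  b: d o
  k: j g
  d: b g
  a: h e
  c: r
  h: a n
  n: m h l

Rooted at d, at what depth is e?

Climbing from e to the root: e → a → h → n → m → j → k → g → d. That's 8 steps.

8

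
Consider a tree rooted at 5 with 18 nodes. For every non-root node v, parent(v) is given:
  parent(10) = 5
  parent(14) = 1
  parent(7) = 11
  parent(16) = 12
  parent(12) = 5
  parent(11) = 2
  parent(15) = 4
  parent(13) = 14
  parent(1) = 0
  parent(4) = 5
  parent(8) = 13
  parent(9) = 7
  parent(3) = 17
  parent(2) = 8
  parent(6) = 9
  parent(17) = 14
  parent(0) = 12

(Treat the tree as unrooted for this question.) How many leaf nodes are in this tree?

5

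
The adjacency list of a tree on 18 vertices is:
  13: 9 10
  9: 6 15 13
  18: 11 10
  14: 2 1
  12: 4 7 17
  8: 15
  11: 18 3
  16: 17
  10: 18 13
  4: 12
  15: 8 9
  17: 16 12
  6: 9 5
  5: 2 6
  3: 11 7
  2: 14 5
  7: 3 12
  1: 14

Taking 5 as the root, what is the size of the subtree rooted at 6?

6's subtree: {6, 9, 13, 15, 10, 8, 18, 11, 3, 7, 12, 17, 4, 16}, size 14.

14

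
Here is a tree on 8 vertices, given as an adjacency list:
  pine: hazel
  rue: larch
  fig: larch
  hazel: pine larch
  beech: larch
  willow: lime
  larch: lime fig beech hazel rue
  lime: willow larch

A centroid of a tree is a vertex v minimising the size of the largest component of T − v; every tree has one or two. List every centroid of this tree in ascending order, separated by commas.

larch

Removing larch splits the tree into components of sizes 2, 2, 1, 1, 1; the largest is 2 ≤ ⌊8/2⌋ = 4.
No neighbour of larch does as well, so larch is the unique centroid.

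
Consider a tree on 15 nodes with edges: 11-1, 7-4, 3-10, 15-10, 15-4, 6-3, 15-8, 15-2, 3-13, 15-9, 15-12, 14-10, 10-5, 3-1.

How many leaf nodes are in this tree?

10

Exactly 10 nodes have a single neighbour: 2, 5, 6, 7, 8, 9, 11, 12, 13, 14.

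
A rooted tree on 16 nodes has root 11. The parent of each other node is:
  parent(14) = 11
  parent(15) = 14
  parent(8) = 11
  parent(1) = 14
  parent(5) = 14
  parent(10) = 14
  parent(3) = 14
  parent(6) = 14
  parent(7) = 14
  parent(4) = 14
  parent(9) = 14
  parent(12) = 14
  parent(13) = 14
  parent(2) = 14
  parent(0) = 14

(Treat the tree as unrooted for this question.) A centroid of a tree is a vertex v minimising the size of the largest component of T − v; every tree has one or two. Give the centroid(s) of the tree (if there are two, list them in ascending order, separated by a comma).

14

Removing 14 splits the tree into components of sizes 2, 1, 1, 1, 1, 1, 1, 1, 1, 1, 1, 1, 1, 1; the largest is 2 ≤ ⌊16/2⌋ = 8.
No neighbour of 14 does as well, so 14 is the unique centroid.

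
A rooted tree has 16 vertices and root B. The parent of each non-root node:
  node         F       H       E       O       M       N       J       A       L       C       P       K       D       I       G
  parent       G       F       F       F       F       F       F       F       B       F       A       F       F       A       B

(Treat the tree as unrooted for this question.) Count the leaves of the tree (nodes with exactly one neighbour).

12

The leaves are C, D, E, H, I, J, K, L, M, N, O, P.
That is 12 leaves.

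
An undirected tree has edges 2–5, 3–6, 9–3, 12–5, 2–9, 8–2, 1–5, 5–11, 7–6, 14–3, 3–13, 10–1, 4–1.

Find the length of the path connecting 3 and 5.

3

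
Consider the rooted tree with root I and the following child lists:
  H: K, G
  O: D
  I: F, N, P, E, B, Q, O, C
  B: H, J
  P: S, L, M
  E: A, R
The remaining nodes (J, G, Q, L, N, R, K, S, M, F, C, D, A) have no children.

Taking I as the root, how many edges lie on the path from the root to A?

2

Climbing from A to the root: A–E–I. That's 2 steps.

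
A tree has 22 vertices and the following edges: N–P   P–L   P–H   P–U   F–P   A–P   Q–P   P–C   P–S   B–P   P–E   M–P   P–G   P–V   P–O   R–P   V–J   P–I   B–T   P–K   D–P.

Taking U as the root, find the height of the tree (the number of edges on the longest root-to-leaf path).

A deepest node is J, reached by U–P–V–J.
That path has 3 edges, so the height is 3.

3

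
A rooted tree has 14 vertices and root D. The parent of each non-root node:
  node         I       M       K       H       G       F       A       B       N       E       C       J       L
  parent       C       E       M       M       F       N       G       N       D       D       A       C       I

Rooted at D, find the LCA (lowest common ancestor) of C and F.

F

Ancestors of C (toward the root): C, A, G, F, N, D.
Ancestors of F: F, N, D.
The deepest node appearing in both lists is F.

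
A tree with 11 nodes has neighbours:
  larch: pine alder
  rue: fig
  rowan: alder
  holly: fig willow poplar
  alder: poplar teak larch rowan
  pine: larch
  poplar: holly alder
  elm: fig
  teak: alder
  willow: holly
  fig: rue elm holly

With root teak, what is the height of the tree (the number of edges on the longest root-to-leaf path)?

rue sits deepest: teak–alder–poplar–holly–fig–rue — 5 edges from the root.

5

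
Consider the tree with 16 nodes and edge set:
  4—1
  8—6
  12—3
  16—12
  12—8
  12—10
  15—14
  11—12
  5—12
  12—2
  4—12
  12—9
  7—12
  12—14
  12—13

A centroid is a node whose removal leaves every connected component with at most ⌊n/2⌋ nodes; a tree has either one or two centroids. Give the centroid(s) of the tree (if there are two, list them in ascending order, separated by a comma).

12

If 12 is removed the pieces have sizes 2, 2, 2, 1, 1, 1, 1, 1, 1, 1, 1, 1, all ≤ ⌊16/2⌋ = 8.
Every other node leaves some component of size > 8, so the centroid is unique.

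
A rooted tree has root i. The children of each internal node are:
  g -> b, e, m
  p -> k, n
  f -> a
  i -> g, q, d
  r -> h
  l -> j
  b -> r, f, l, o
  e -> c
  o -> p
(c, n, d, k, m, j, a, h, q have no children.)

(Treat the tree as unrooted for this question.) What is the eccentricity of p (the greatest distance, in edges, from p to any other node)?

Distances from p peak at 5, attained at d (q, c also at distance 5).
p–o–b–g–i–d

5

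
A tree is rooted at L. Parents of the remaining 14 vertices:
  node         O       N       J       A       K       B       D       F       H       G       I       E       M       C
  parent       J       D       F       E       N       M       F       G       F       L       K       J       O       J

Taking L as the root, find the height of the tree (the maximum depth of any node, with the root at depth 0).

6

A deepest node is I, reached by L-G-F-D-N-K-I.
That path has 6 edges, so the height is 6.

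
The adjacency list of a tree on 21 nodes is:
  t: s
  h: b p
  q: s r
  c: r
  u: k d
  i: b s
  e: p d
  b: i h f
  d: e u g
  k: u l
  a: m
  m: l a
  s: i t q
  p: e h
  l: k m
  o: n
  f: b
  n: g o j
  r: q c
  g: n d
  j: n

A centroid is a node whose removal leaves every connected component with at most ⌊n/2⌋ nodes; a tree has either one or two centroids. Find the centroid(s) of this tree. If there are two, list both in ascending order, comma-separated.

e

If e is removed the pieces have sizes 10, 10, all ≤ ⌊21/2⌋ = 10.
Every other node leaves some component of size > 10, so the centroid is unique.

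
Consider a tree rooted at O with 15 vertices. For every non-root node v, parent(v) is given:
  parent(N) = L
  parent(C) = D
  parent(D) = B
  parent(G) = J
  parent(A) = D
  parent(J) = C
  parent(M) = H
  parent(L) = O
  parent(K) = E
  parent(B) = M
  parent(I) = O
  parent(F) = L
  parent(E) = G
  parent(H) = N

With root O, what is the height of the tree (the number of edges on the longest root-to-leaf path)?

A deepest node is K, reached by O-L-N-H-M-B-D-C-J-G-E-K.
That path has 11 edges, so the height is 11.

11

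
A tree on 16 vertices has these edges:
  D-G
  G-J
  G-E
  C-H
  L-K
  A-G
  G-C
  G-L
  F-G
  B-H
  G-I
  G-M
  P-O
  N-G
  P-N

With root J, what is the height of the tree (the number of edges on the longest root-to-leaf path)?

The longest root-to-leaf path is J → G → C → H → B (4 edges).

4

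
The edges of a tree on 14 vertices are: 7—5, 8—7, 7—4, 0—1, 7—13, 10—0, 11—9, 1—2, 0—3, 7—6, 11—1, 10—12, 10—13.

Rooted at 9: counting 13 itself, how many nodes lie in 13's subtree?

6

The subtree rooted at 13 contains: 13, 7, 5, 8, 6, 4 — 6 nodes.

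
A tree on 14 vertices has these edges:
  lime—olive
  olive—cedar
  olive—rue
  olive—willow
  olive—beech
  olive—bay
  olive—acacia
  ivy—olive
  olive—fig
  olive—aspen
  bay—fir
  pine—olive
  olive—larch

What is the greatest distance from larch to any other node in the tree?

The node farthest from larch is fir, via larch–olive–bay–fir — 3 edges.

3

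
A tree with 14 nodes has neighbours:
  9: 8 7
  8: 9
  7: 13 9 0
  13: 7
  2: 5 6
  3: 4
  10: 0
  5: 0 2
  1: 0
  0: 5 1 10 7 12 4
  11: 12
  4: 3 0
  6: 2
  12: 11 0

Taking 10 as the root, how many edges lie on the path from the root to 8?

4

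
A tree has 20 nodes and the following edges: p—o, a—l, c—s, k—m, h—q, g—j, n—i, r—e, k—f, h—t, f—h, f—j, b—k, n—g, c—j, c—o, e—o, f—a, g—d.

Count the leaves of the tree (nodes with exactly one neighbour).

The leaves are b, d, i, l, m, p, q, r, s, t.
That is 10 leaves.

10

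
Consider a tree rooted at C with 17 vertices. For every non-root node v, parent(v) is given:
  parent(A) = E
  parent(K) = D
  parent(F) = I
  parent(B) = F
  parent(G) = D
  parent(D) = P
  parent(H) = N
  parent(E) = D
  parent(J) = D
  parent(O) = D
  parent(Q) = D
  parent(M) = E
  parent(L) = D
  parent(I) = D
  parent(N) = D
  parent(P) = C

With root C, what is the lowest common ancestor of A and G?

D

Ancestors of A (toward the root): A, E, D, P, C.
Ancestors of G: G, D, P, C.
The deepest node appearing in both lists is D.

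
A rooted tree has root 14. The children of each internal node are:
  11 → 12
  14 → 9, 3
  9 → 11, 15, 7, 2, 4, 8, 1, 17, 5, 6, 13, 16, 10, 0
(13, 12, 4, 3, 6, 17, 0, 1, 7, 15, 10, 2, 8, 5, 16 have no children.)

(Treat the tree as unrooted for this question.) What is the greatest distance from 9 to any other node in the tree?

A farthest node from 9 is 3 (12 also at distance 2).
The path 9 – 14 – 3 has 2 edges.

2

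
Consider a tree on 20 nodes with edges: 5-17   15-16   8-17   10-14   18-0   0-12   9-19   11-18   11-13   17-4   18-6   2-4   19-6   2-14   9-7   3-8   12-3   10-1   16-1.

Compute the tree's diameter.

16

Starting from 7, a farthest node is 15 at distance 16.
One longest path: 7-9-19-6-18-0-12-3-8-17-4-2-14-10-1-16-15.
So the diameter is 16.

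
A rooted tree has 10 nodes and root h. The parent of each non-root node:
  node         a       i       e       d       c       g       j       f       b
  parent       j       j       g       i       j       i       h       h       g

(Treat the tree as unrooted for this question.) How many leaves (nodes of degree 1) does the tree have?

6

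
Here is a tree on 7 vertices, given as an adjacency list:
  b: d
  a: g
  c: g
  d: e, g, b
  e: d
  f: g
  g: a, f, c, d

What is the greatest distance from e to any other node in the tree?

3

The node farthest from e is f (a, c also at distance 3), via e-d-g-f — 3 edges.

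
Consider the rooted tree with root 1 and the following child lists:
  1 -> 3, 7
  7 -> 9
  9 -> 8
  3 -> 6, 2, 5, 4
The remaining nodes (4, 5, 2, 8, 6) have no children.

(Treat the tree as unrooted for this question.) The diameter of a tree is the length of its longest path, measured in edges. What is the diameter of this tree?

5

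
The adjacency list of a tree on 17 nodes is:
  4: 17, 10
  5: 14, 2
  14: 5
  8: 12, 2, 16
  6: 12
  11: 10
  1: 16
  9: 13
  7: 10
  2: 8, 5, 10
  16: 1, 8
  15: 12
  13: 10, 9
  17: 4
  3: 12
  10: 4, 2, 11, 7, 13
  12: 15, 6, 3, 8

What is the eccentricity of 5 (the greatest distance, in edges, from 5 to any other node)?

The node farthest from 5 is 17 (9, 6, 1, 15, 3 also at distance 4), via 5–2–10–4–17 — 4 edges.

4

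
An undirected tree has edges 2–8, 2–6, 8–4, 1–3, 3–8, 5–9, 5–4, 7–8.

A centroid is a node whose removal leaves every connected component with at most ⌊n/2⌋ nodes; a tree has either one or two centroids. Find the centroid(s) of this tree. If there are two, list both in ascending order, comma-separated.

Delete 8: the remaining components have sizes 3, 2, 2, 1. Max 3 ≤ 4, so 8 is a centroid.
No neighbour of 8 does as well, so 8 is the unique centroid.

8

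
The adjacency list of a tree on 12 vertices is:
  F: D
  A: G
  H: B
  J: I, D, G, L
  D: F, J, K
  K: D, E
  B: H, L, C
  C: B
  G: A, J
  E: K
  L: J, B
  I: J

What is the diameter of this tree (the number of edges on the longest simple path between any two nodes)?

6

Starting from C, a farthest node is E at distance 6.
One longest path: C–B–L–J–D–K–E.
So the diameter is 6.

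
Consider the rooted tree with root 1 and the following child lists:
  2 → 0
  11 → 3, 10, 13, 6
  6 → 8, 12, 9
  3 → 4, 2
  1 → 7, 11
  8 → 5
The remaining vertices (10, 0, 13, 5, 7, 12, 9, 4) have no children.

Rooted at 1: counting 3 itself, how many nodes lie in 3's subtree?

4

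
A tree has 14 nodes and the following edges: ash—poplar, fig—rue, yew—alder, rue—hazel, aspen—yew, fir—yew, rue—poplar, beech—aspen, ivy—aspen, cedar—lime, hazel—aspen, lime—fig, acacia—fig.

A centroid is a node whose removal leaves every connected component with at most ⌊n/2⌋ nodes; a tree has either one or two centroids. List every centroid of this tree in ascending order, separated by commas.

Removing rue splits the tree into components of sizes 7, 4, 2; the largest is 7 ≤ ⌊14/2⌋ = 7.
hazel is adjacent to rue and is also a centroid (the largest component after removing it is likewise 7).

hazel, rue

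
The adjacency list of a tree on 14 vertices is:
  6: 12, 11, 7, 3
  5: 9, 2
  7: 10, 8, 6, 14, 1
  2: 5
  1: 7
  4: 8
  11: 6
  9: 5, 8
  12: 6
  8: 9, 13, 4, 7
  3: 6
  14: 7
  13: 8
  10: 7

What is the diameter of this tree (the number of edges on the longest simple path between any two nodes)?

Starting from 2, a farthest node is 11 at distance 6.
One longest path: 2-5-9-8-7-6-11.
So the diameter is 6.

6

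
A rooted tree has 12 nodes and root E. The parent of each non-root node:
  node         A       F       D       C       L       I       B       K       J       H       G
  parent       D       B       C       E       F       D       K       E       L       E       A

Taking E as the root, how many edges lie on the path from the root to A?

Climbing from A to the root: A–D–C–E. That's 3 steps.

3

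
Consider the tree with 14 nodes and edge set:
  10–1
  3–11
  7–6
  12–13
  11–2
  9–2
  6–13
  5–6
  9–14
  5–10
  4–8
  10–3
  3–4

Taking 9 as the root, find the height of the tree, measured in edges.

A deepest node is 12, reached by 9 – 2 – 11 – 3 – 10 – 5 – 6 – 13 – 12.
That path has 8 edges, so the height is 8.

8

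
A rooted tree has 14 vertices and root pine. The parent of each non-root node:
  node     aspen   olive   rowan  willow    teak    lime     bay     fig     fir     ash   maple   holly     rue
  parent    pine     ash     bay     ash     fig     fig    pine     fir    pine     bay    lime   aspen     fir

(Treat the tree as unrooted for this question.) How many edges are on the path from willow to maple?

7

Walking from willow: willow–ash–bay–pine–fir–fig–lime–maple. Length 7.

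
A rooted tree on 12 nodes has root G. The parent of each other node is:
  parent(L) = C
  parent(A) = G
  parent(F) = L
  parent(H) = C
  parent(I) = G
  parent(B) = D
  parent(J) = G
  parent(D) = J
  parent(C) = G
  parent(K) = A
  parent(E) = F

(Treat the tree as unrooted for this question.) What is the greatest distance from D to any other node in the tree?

A farthest node from D is E.
The path D-J-G-C-L-F-E has 6 edges.

6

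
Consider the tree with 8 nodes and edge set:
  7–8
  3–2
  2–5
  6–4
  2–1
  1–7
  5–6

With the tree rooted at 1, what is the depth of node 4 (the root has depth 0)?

4

1–2–5–6–4 — 4 edges.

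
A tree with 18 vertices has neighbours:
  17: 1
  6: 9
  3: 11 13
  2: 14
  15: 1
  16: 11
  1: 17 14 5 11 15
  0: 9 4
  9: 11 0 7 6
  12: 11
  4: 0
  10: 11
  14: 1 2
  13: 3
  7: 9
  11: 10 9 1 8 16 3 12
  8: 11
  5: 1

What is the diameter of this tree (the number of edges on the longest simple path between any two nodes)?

6

A longest path is 2 - 14 - 1 - 11 - 9 - 0 - 4, with 6 edges.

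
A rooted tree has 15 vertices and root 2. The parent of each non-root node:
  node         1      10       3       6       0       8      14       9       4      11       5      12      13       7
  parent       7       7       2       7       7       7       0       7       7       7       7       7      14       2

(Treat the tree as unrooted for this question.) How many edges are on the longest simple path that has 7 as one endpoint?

3

A farthest node from 7 is 13.
The path 7 – 0 – 14 – 13 has 3 edges.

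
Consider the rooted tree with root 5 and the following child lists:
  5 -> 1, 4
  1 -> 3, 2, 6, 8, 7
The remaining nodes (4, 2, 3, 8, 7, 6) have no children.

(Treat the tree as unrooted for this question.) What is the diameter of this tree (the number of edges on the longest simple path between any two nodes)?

3

A longest path is 4–5–1–2, with 3 edges.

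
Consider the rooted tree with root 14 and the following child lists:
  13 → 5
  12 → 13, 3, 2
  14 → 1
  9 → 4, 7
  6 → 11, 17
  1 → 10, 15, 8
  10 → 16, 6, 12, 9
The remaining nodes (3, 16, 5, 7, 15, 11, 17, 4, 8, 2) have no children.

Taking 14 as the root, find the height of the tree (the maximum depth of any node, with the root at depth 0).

The longest root-to-leaf path is 14 – 1 – 10 – 12 – 13 – 5 (5 edges).

5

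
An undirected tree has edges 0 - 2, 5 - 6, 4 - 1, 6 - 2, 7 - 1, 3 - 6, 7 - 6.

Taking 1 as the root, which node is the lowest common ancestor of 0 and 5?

6

0's ancestor chain is 0, 2, 6, 7, 1 and 5's is 5, 6, 7, 1; they first meet at 6.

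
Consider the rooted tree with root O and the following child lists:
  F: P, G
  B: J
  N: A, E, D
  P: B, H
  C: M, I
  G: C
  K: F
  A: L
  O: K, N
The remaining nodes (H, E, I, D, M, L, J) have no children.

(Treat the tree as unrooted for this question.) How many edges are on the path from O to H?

4

O–K–F–P–H: 4 edges.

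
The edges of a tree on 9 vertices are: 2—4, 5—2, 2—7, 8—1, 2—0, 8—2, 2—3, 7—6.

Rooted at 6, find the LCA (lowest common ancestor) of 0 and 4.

2

Path 0→root: 0 2 7 6; path 4→root: 4 2 7 6.
First common node: 2.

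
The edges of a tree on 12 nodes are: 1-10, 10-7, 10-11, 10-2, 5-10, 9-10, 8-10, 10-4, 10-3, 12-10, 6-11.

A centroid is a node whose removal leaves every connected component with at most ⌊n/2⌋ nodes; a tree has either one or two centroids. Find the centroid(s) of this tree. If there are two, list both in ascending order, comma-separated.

Delete 10: the remaining components have sizes 2, 1, 1, 1, 1, 1, 1, 1, 1, 1. Max 2 ≤ 6, so 10 is a centroid.
Every other node leaves some component of size > 6, so the centroid is unique.

10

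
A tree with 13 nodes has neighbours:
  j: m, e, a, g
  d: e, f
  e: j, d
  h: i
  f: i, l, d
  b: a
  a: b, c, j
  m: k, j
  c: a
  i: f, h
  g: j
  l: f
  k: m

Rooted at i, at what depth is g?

5

Climbing from g to the root: g–j–e–d–f–i. That's 5 steps.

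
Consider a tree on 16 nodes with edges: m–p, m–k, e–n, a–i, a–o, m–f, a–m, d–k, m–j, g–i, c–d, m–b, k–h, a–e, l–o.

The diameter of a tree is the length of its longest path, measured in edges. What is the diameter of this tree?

6

A longest path is c – d – k – m – a – o – l, with 6 edges.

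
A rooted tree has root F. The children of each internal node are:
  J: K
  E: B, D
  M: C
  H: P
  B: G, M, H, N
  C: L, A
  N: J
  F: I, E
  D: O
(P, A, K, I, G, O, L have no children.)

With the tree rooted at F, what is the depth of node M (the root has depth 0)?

3

F → E → B → M — 3 edges.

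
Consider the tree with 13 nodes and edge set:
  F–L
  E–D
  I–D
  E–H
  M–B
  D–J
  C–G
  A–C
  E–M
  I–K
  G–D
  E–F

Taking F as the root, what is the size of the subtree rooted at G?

3

The subtree rooted at G contains: G, C, A — 3 nodes.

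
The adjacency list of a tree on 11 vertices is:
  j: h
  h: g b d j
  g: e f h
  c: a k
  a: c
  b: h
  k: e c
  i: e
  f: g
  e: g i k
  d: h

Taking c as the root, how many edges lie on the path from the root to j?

5

c → k → e → g → h → j — 5 edges.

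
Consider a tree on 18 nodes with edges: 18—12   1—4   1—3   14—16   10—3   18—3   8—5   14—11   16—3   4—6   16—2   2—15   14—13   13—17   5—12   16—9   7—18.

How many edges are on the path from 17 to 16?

3

17 – 13 – 14 – 16: 3 edges.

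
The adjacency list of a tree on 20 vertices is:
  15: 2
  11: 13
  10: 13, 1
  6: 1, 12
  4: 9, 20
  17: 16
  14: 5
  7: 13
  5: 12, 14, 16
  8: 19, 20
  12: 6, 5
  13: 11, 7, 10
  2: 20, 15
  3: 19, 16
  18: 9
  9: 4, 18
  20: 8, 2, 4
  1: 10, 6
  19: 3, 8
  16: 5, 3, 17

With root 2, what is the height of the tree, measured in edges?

12

7 sits deepest: 2–20–8–19–3–16–5–12–6–1–10–13–7 — 12 edges from the root.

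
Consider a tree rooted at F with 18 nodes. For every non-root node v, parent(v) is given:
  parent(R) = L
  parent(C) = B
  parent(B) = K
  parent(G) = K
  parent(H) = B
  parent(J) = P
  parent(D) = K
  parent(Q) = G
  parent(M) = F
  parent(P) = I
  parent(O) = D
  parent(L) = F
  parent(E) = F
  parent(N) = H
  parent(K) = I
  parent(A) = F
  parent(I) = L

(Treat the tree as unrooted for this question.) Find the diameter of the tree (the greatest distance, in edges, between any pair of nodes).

A longest path is N - H - B - K - I - L - F - M, with 7 edges.

7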